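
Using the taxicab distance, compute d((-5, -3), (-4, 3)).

Σ|x_i - y_i| = |-5 - (-4)| + |-3 - 3| = 1 + 6 = 7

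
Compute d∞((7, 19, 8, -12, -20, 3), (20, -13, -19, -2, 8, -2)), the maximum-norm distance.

max(|x_i - y_i|) = max(|7 - 20|, |19 - (-13)|, |8 - (-19)|, |-12 - (-2)|, |-20 - 8|, |3 - (-2)|) = max(13, 32, 27, 10, 28, 5) = 32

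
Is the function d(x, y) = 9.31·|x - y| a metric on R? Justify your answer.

Yes. Since |x - y| is a metric on R and 9.31 > 0, the positive scalar multiple 9.31·|x - y| is also a metric: scaling by a positive constant preserves non-negativity, identity (d=0 ⟺ |x-y|=0 ⟺ x=y), symmetry, and the triangle inequality.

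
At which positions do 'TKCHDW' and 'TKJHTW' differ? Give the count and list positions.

Differing positions: 3, 5. Hamming distance = 2.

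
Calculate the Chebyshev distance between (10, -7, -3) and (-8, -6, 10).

max(|x_i - y_i|) = max(|10 - (-8)|, |-7 - (-6)|, |-3 - 10|) = max(18, 1, 13) = 18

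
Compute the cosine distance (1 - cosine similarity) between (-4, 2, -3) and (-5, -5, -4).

With u = (-4, 2, -3), v = (-5, -5, -4):
u·v = (-4)·(-5) + 2·(-5) + (-3)·(-4) = 20 + (-10) + 12 = 22.
|u| = √((-4)² + 2² + (-3)²) = √29, |v| = √((-5)² + (-5)² + (-4)²) = √66, so |u||v| = √(29·66) = √1914.
cos θ = (u·v)/(|u||v|) = 22/√1914 ≈ 0.5029
Cosine distance = 1 - cos θ ≈ 1 - 0.5029 = 0.4971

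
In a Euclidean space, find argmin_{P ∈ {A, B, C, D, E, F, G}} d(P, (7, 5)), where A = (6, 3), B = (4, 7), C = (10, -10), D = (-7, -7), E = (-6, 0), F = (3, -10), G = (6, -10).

Distances: d(A) ≈ 2.2361, d(B) ≈ 3.6056, d(C) ≈ 15.2971, d(D) ≈ 18.4391, d(E) ≈ 13.9284, d(F) ≈ 15.5242, d(G) ≈ 15.0333. Nearest: A = (6, 3) with distance 2.2361.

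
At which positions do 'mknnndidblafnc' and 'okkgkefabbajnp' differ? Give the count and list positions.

Differing positions: 1, 3, 4, 5, 6, 7, 8, 10, 12, 14. Hamming distance = 10.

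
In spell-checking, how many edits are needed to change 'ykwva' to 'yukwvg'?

Let D[i][j] be the edit distance between the first i characters of 'ykwva' and the first j characters of 'yukwvg', with D[i][0] = i, D[0][j] = j, and D[i][j] = D[i-1][j-1] if the characters match, else 1 + min(D[i-1][j], D[i][j-1], D[i-1][j-1]). Filling the table (rows: prefixes of 'ykwva', columns: prefixes of 'yukwvg'):
     ε  y  u  k  w  v  g
  ε  0  1  2  3  4  5  6
  y  1  0  1  2  3  4  5
  k  2  1  1  1  2  3  4
  w  3  2  2  2  1  2  3
  v  4  3  3  3  2  1  2
  a  5  4  4  4  3  2  2
The bottom-right entry gives D[5][6] = 2, so no sequence of fewer than 2 edits works. Backtracking through the table gives one optimal edit sequence (2 edits):
  ykwva → yukwva (ins u @2)
  yukwva → yukwvg (sub a→g @6)
Edit distance = 2.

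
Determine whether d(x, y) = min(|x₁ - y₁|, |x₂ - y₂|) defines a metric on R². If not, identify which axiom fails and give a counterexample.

No. d fails identity of indiscernibles: take x = (-1, 0) and y = (-1, 1). Then d(x,y) = min(|-1 - (-1)|, |0 - 1|) = min(0, 1) = 0, yet x ≠ y.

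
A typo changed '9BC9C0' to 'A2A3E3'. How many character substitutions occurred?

Differing positions: 1, 2, 3, 4, 5, 6. Hamming distance = 6.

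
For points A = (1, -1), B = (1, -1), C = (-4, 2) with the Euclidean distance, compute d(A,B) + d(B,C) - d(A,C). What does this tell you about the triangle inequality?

d(A,B) = √(0² + 0²) = √0 = 0, d(B,C) = √(5² + 3²) = √34 ≈ 5.831, d(A,C) = √(5² + 3²) = √34 ≈ 5.831.
d(A,B) + d(B,C) - d(A,C) = 0 + 5.831 - 5.831 = 5.831 - 5.831 = 0. This is ≥ 0, so the triangle inequality holds for these points.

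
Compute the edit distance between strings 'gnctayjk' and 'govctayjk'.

Let D[i][j] be the edit distance between the first i characters of 'gnctayjk' and the first j characters of 'govctayjk', with D[i][0] = i, D[0][j] = j, and D[i][j] = D[i-1][j-1] if the characters match, else 1 + min(D[i-1][j], D[i][j-1], D[i-1][j-1]). Filling the table (rows: prefixes of 'gnctayjk', columns: prefixes of 'govctayjk'):
     ε  g  o  v  c  t  a  y  j  k
  ε  0  1  2  3  4  5  6  7  8  9
  g  1  0  1  2  3  4  5  6  7  8
  n  2  1  1  2  3  4  5  6  7  8
  c  3  2  2  2  2  3  4  5  6  7
  t  4  3  3  3  3  2  3  4  5  6
  a  5  4  4  4  4  3  2  3  4  5
  y  6  5  5  5  5  4  3  2  3  4
  j  7  6  6  6  6  5  4  3  2  3
  k  8  7  7  7  7  6  5  4  3  2
The bottom-right entry gives D[8][9] = 2, so no sequence of fewer than 2 edits works. Backtracking through the table gives one optimal edit sequence (2 edits):
  gnctayjk → gonctayjk (ins o @2)
  gonctayjk → govctayjk (sub n→v @3)
Edit distance = 2.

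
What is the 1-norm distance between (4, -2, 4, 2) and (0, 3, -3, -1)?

Σ|x_i - y_i| = |4 - 0| + |-2 - 3| + |4 - (-3)| + |2 - (-1)| = 4 + 5 + 7 + 3 = 19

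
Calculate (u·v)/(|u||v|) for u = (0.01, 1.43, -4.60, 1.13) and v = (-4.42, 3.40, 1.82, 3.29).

With u = (0.01, 1.43, -4.60, 1.13), v = (-4.42, 3.40, 1.82, 3.29):
u·v = 0.01·(-4.42) + 1.43·3.4 + (-4.6)·1.82 + 1.13·3.29 = (-0.0442) + 4.862 + (-8.372) + 3.7177 = 0.1635.
|u| = √(0.01² + 1.43² + (-4.6)² + 1.13²) = √(0.0001 + 2.0449 + 21.16 + 1.2769) = √24.4819, |v| = √((-4.42)² + 3.4² + 1.82² + 3.29²) = √(19.5364 + 11.56 + 3.3124 + 10.8241) = √45.2329.
cos θ = (u·v)/(|u||v|) = 0.1635/(√24.4819·√45.2329) ≈ 0.0049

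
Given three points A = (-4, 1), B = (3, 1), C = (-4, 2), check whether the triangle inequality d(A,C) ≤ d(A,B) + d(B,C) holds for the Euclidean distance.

d(A,B) = √(7² + 0²) = √49 = 7, d(B,C) = √(7² + 1²) = √50 ≈ 7.0711, d(A,C) = √(0² + 1²) = √1 = 1.
d(A,C) = 1 ≤ 7 + 7.0711 = 14.0711. Triangle inequality is satisfied.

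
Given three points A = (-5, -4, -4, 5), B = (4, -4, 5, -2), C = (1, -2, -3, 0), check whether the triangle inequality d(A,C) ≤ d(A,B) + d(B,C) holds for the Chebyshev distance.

d(A,B) = max(9, 0, 9, 7) = 9, d(B,C) = max(3, 2, 8, 2) = 8, d(A,C) = max(6, 2, 1, 5) = 6.
d(A,C) = 6 ≤ 9 + 8 = 17. Triangle inequality is satisfied.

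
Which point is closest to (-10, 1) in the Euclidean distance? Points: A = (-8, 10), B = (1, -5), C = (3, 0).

Distances: d(A) ≈ 9.2195, d(B) ≈ 12.53, d(C) ≈ 13.0384. Nearest: A = (-8, 10) with distance 9.2195.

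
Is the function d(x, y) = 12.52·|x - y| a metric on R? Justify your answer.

Yes. Since |x - y| is a metric on R and 12.52 > 0, the positive scalar multiple 12.52·|x - y| is also a metric: scaling by a positive constant preserves non-negativity, identity (d=0 ⟺ |x-y|=0 ⟺ x=y), symmetry, and the triangle inequality.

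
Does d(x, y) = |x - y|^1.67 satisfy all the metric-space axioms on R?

No. d(x,y) = |x-y|^1.67 fails the triangle inequality since p = 1.67 > 1. Counterexample: x = 0, y = 9, z = 17. d(x,z) = |0 - 17|^1.67 = 17^1.67 ≈ 113.4618, but d(x,y) + d(y,z) = 9^1.67 + 8^1.67 ≈ 39.227 + 32.2226 = 71.4496. Since 113.4618 > 71.4496, the triangle inequality is violated.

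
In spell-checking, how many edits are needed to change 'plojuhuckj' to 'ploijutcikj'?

Let D[i][j] be the edit distance between the first i characters of 'plojuhuckj' and the first j characters of 'ploijutcikj', with D[i][0] = i, D[0][j] = j, and D[i][j] = D[i-1][j-1] if the characters match, else 1 + min(D[i-1][j], D[i][j-1], D[i-1][j-1]). Filling the table (rows: prefixes of 'plojuhuckj', columns: prefixes of 'ploijutcikj'):
     ε  p  l  o  i  j  u  t  c  i  k  j
  ε  0  1  2  3  4  5  6  7  8  9 10 11
  p  1  0  1  2  3  4  5  6  7  8  9 10
  l  2  1  0  1  2  3  4  5  6  7  8  9
  o  3  2  1  0  1  2  3  4  5  6  7  8
  j  4  3  2  1  1  1  2  3  4  5  6  7
  u  5  4  3  2  2  2  1  2  3  4  5  6
  h  6  5  4  3  3  3  2  2  3  4  5  6
  u  7  6  5  4  4  4  3  3  3  4  5  6
  c  8  7  6  5  5  5  4  4  3  4  5  6
  k  9  8  7  6  6  6  5  5  4  4  4  5
  j 10  9  8  7  7  6  6  6  5  5  5  4
The bottom-right entry gives D[10][11] = 4, so no sequence of fewer than 4 edits works. Backtracking through the table gives one optimal edit sequence (4 edits):
  plojuhuckj → ploijuhuckj (ins i @4)
  ploijuhuckj → ploijutuckj (sub h→t @7)
  ploijutuckj → ploijutcckj (sub u→c @8)
  ploijutcckj → ploijutcikj (sub c→i @9)
Edit distance = 4.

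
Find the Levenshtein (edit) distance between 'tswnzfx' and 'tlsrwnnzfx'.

Let D[i][j] be the edit distance between the first i characters of 'tswnzfx' and the first j characters of 'tlsrwnnzfx', with D[i][0] = i, D[0][j] = j, and D[i][j] = D[i-1][j-1] if the characters match, else 1 + min(D[i-1][j], D[i][j-1], D[i-1][j-1]). Filling the table (rows: prefixes of 'tswnzfx', columns: prefixes of 'tlsrwnnzfx'):
     ε  t  l  s  r  w  n  n  z  f  x
  ε  0  1  2  3  4  5  6  7  8  9 10
  t  1  0  1  2  3  4  5  6  7  8  9
  s  2  1  1  1  2  3  4  5  6  7  8
  w  3  2  2  2  2  2  3  4  5  6  7
  n  4  3  3  3  3  3  2  3  4  5  6
  z  5  4  4  4  4  4  3  3  3  4  5
  f  6  5  5  5  5  5  4  4  4  3  4
  x  7  6  6  6  6  6  5  5  5  4  3
The bottom-right entry gives D[7][10] = 3, so no sequence of fewer than 3 edits works. Backtracking through the table gives one optimal edit sequence (3 edits):
  tswnzfx → tlswnzfx (ins l @2)
  tlswnzfx → tlsrwnzfx (ins r @4)
  tlsrwnzfx → tlsrwnnzfx (ins n @6)
Edit distance = 3.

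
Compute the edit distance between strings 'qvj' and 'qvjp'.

Let D[i][j] be the edit distance between the first i characters of 'qvj' and the first j characters of 'qvjp', with D[i][0] = i, D[0][j] = j, and D[i][j] = D[i-1][j-1] if the characters match, else 1 + min(D[i-1][j], D[i][j-1], D[i-1][j-1]). Filling the table (rows: prefixes of 'qvj', columns: prefixes of 'qvjp'):
     ε  q  v  j  p
  ε  0  1  2  3  4
  q  1  0  1  2  3
  v  2  1  0  1  2
  j  3  2  1  0  1
The bottom-right entry gives D[3][4] = 1, so no sequence of fewer than 1 edit works. Backtracking through the table gives one optimal edit sequence (1 edit):
  qvj → qvjp (ins p @4)
Edit distance = 1.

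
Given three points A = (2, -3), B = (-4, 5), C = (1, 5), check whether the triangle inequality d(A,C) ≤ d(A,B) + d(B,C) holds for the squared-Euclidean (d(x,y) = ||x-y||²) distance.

d(A,B) = 6² + 8² = 100, d(B,C) = 5² + 0² = 25, d(A,C) = 1² + 8² = 65.
d(A,C) = 65 ≤ 100 + 25 = 125. Triangle inequality is satisfied.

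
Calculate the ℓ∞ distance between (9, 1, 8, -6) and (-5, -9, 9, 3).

max(|x_i - y_i|) = max(|9 - (-5)|, |1 - (-9)|, |8 - 9|, |-6 - 3|) = max(14, 10, 1, 9) = 14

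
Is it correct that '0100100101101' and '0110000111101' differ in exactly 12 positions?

Differing positions: 3, 5, 9. Hamming distance = 3, so the claim that d_H = 12 is false.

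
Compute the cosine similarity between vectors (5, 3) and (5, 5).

With u = (5, 3), v = (5, 5):
u·v = 5·5 + 3·5 = 25 + 15 = 40.
|u| = √(5² + 3²) = √34, |v| = √(5² + 5²) = √50, so |u||v| = √(34·50) = √1700.
cos θ = (u·v)/(|u||v|) = 40/√1700 ≈ 0.9701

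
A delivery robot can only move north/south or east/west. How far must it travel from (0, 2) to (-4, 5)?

Σ|x_i - y_i| = |0 - (-4)| + |2 - 5| = 4 + 3 = 7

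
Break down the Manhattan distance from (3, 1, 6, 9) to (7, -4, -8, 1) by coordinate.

Σ|x_i - y_i| = |3 - 7| + |1 - (-4)| + |6 - (-8)| + |9 - 1| = 4 + 5 + 14 + 8 = 31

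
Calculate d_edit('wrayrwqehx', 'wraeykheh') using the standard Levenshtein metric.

Let D[i][j] be the edit distance between the first i characters of 'wrayrwqehx' and the first j characters of 'wraeykheh', with D[i][0] = i, D[0][j] = j, and D[i][j] = D[i-1][j-1] if the characters match, else 1 + min(D[i-1][j], D[i][j-1], D[i-1][j-1]). Filling the table (rows: prefixes of 'wrayrwqehx', columns: prefixes of 'wraeykheh'):
     ε  w  r  a  e  y  k  h  e  h
  ε  0  1  2  3  4  5  6  7  8  9
  w  1  0  1  2  3  4  5  6  7  8
  r  2  1  0  1  2  3  4  5  6  7
  a  3  2  1  0  1  2  3  4  5  6
  y  4  3  2  1  1  1  2  3  4  5
  r  5  4  3  2  2  2  2  3  4  5
  w  6  5  4  3  3  3  3  3  4  5
  q  7  6  5  4  4  4  4  4  4  5
  e  8  7  6  5  4  5  5  5  4  5
  h  9  8  7  6  5  5  6  5  5  4
  x 10  9  8  7  6  6  6  6  6  5
The bottom-right entry gives D[10][9] = 5, so no sequence of fewer than 5 edits works. Backtracking through the table gives one optimal edit sequence (5 edits):
  wrayrwqehx → wraerwqehx (sub y→e @4)
  wraerwqehx → wraeywqehx (sub r→y @5)
  wraeywqehx → wraeykqehx (sub w→k @6)
  wraeykqehx → wraeykhehx (sub q→h @7)
  wraeykhehx → wraeykheh (del x @10)
Edit distance = 5.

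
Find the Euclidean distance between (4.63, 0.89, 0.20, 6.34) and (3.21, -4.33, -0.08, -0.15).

√(Σ(x_i - y_i)²) = √((4.63 - 3.21)² + (0.89 - (-4.33))² + (0.2 - (-0.08))² + (6.34 - (-0.15))²)
= √(1.42² + 5.22² + 0.28² + 6.49²) = √(2.0164 + 27.2484 + 0.0784 + 42.1201) = √71.4633 ≈ 8.4536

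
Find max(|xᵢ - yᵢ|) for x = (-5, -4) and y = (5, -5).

max(|x_i - y_i|) = max(|-5 - 5|, |-4 - (-5)|) = max(10, 1) = 10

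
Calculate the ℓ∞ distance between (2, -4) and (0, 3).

max(|x_i - y_i|) = max(|2 - 0|, |-4 - 3|) = max(2, 7) = 7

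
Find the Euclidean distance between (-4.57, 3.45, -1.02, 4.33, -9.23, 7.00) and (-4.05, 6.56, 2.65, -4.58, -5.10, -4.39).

√(Σ(x_i - y_i)²) = √((-4.57 - (-4.05))² + (3.45 - 6.56)² + (-1.02 - 2.65)² + (4.33 - (-4.58))² + (-9.23 - (-5.1))² + (7 - (-4.39))²)
= √((-0.52)² + (-3.11)² + (-3.67)² + 8.91² + (-4.13)² + 11.39²) = √(0.2704 + 9.6721 + 13.4689 + 79.3881 + 17.0569 + 129.7321) = √249.5885 ≈ 15.7984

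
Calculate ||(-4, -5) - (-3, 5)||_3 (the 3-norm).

(Σ|x_i - y_i|^3)^(1/3) = (|-4 - (-3)|^3 + |-5 - 5|^3)^(1/3)
= (1^3 + 10^3)^(1/3) = (1 + 1000)^(1/3) = (1001)^(1/3) ≈ 10.0033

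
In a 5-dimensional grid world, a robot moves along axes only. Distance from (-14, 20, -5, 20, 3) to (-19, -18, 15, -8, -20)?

Σ|x_i - y_i| = |-14 - (-19)| + |20 - (-18)| + |-5 - 15| + |20 - (-8)| + |3 - (-20)| = 5 + 38 + 20 + 28 + 23 = 114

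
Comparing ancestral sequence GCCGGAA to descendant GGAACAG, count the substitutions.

Differing positions: 2, 3, 4, 5, 7. Hamming distance = 5.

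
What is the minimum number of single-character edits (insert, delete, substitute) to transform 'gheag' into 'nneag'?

Let D[i][j] be the edit distance between the first i characters of 'gheag' and the first j characters of 'nneag', with D[i][0] = i, D[0][j] = j, and D[i][j] = D[i-1][j-1] if the characters match, else 1 + min(D[i-1][j], D[i][j-1], D[i-1][j-1]). Filling the table (rows: prefixes of 'gheag', columns: prefixes of 'nneag'):
     ε  n  n  e  a  g
  ε  0  1  2  3  4  5
  g  1  1  2  3  4  4
  h  2  2  2  3  4  5
  e  3  3  3  2  3  4
  a  4  4  4  3  2  3
  g  5  5  5  4  3  2
The bottom-right entry gives D[5][5] = 2, so no sequence of fewer than 2 edits works. Backtracking through the table gives one optimal edit sequence (2 edits):
  gheag → nheag (sub g→n @1)
  nheag → nneag (sub h→n @2)
Edit distance = 2.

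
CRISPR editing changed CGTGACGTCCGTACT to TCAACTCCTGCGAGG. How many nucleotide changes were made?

Differing positions: 1, 2, 3, 4, 5, 6, 7, 8, 9, 10, 11, 12, 14, 15. Hamming distance = 14.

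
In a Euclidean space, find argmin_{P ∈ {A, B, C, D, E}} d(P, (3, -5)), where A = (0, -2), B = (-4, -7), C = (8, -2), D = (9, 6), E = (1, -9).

Distances: d(A) ≈ 4.2426, d(B) ≈ 7.2801, d(C) ≈ 5.831, d(D) ≈ 12.53, d(E) ≈ 4.4721. Nearest: A = (0, -2) with distance 4.2426.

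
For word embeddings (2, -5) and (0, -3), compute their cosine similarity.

With u = (2, -5), v = (0, -3):
u·v = 2·0 + (-5)·(-3) = 0 + 15 = 15.
|u| = √(2² + (-5)²) = √29, |v| = √(0² + (-3)²) = √9, so |u||v| = √(29·9) = √261.
cos θ = (u·v)/(|u||v|) = 15/√261 ≈ 0.9285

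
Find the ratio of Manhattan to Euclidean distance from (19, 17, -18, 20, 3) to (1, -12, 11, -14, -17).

L1 = |19 - 1| + |17 - (-12)| + |-18 - 11| + |20 - (-14)| + |3 - (-17)| = 18 + 29 + 29 + 34 + 20 = 130
L2 = √(18² + 29² + 29² + 34² + 20²) = √3562 ≈ 59.6825
L1 ≥ L2 always (equality iff movement is along one axis); L1 > L2 here.
Ratio L1/L2 = 130/√3562 ≈ 2.1782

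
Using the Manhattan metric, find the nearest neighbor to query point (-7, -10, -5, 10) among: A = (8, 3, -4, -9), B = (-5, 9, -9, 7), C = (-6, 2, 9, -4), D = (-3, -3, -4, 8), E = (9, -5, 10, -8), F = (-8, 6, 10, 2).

Distances: d(A) = 48, d(B) = 28, d(C) = 41, d(D) = 14, d(E) = 54, d(F) = 40. Nearest: D = (-3, -3, -4, 8) with distance 14.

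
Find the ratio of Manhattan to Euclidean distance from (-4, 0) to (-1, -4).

L1 = |-4 - (-1)| + |0 - (-4)| = 3 + 4 = 7
L2 = √(3² + 4²) = √25 = 5
L1 ≥ L2 always (equality iff movement is along one axis); L1 > L2 here.
Ratio L1/L2 = 7/5 = 1.4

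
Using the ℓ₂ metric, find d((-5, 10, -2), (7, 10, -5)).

√(Σ(x_i - y_i)²) = √((-5 - 7)² + (10 - 10)² + (-2 - (-5))²)
= √((-12)² + 0² + 3²) = √(144 + 0 + 9) = √153 ≈ 12.3693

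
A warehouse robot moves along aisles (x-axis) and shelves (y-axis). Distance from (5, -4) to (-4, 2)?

Σ|x_i - y_i| = |5 - (-4)| + |-4 - 2| = 9 + 6 = 15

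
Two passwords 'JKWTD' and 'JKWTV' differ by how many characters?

Differing positions: 5. Hamming distance = 1.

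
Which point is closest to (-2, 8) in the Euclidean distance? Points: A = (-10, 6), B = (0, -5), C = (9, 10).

Distances: d(A) ≈ 8.2462, d(B) ≈ 13.1529, d(C) ≈ 11.1803. Nearest: A = (-10, 6) with distance 8.2462.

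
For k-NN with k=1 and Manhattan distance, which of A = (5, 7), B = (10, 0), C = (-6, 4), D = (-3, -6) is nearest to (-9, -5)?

Distances: d(A) = 26, d(B) = 24, d(C) = 12, d(D) = 7. Nearest: D = (-3, -6) with distance 7.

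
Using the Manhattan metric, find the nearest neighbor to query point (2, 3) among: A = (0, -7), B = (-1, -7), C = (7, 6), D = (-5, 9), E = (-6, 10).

Distances: d(A) = 12, d(B) = 13, d(C) = 8, d(D) = 13, d(E) = 15. Nearest: C = (7, 6) with distance 8.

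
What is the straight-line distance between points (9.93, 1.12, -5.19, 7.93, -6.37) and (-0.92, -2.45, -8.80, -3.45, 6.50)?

√(Σ(x_i - y_i)²) = √((9.93 - (-0.92))² + (1.12 - (-2.45))² + (-5.19 - (-8.8))² + (7.93 - (-3.45))² + (-6.37 - 6.5)²)
= √(10.85² + 3.57² + 3.61² + 11.38² + (-12.87)²) = √(117.7225 + 12.7449 + 13.0321 + 129.5044 + 165.6369) = √438.6408 ≈ 20.9438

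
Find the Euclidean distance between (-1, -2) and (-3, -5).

√(Σ(x_i - y_i)²) = √((-1 - (-3))² + (-2 - (-5))²)
= √(2² + 3²) = √(4 + 9) = √13 ≈ 3.6056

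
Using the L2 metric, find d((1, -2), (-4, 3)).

√(Σ(x_i - y_i)²) = √((1 - (-4))² + (-2 - 3)²)
= √(5² + (-5)²) = √(25 + 25) = √50 ≈ 7.0711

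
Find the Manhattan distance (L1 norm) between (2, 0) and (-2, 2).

Σ|x_i - y_i| = |2 - (-2)| + |0 - 2| = 4 + 2 = 6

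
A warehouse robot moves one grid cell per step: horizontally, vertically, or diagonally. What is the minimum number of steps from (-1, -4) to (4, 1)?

max(|x_i - y_i|) = max(|-1 - 4|, |-4 - 1|) = max(5, 5) = 5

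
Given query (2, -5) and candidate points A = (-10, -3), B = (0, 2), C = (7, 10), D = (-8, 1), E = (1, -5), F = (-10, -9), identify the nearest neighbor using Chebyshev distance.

Distances: d(A) = 12, d(B) = 7, d(C) = 15, d(D) = 10, d(E) = 1, d(F) = 12. Nearest: E = (1, -5) with distance 1.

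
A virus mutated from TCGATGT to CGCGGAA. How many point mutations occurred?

Differing positions: 1, 2, 3, 4, 5, 6, 7. Hamming distance = 7.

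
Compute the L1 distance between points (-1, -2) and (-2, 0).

Σ|x_i - y_i| = |-1 - (-2)| + |-2 - 0| = 1 + 2 = 3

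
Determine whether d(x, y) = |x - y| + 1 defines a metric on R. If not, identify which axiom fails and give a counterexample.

No. d fails identity of indiscernibles (specifically d(x,x) = 0): d(4, 4) = |4 - 4| + 1 = 0 + 1 = 1 ≠ 0.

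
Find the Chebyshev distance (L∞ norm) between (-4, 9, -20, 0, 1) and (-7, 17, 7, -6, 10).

max(|x_i - y_i|) = max(|-4 - (-7)|, |9 - 17|, |-20 - 7|, |0 - (-6)|, |1 - 10|) = max(3, 8, 27, 6, 9) = 27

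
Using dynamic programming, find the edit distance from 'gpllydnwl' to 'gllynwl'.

Let D[i][j] be the edit distance between the first i characters of 'gpllydnwl' and the first j characters of 'gllynwl', with D[i][0] = i, D[0][j] = j, and D[i][j] = D[i-1][j-1] if the characters match, else 1 + min(D[i-1][j], D[i][j-1], D[i-1][j-1]). Filling the table (rows: prefixes of 'gpllydnwl', columns: prefixes of 'gllynwl'):
     ε  g  l  l  y  n  w  l
  ε  0  1  2  3  4  5  6  7
  g  1  0  1  2  3  4  5  6
  p  2  1  1  2  3  4  5  6
  l  3  2  1  1  2  3  4  5
  l  4  3  2  1  2  3  4  4
  y  5  4  3  2  1  2  3  4
  d  6  5  4  3  2  2  3  4
  n  7  6  5  4  3  2  3  4
  w  8  7  6  5  4  3  2  3
  l  9  8  7  6  5  4  3  2
The bottom-right entry gives D[9][7] = 2, so no sequence of fewer than 2 edits works. Backtracking through the table gives one optimal edit sequence (2 edits):
  gpllydnwl → gllydnwl (del p @2)
  gllydnwl → gllynwl (del d @5)
Edit distance = 2.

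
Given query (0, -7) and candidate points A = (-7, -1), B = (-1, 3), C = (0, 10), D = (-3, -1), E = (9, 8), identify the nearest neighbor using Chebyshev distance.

Distances: d(A) = 7, d(B) = 10, d(C) = 17, d(D) = 6, d(E) = 15. Nearest: D = (-3, -1) with distance 6.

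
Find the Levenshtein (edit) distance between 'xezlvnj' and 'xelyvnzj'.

Let D[i][j] be the edit distance between the first i characters of 'xezlvnj' and the first j characters of 'xelyvnzj', with D[i][0] = i, D[0][j] = j, and D[i][j] = D[i-1][j-1] if the characters match, else 1 + min(D[i-1][j], D[i][j-1], D[i-1][j-1]). Filling the table (rows: prefixes of 'xezlvnj', columns: prefixes of 'xelyvnzj'):
     ε  x  e  l  y  v  n  z  j
  ε  0  1  2  3  4  5  6  7  8
  x  1  0  1  2  3  4  5  6  7
  e  2  1  0  1  2  3  4  5  6
  z  3  2  1  1  2  3  4  4  5
  l  4  3  2  1  2  3  4  5  5
  v  5  4  3  2  2  2  3  4  5
  n  6  5  4  3  3  3  2  3  4
  j  7  6  5  4  4  4  3  3  3
The bottom-right entry gives D[7][8] = 3, so no sequence of fewer than 3 edits works. Backtracking through the table gives one optimal edit sequence (3 edits):
  xezlvnj → xellvnj (sub z→l @3)
  xellvnj → xelyvnj (sub l→y @4)
  xelyvnj → xelyvnzj (ins z @7)
Edit distance = 3.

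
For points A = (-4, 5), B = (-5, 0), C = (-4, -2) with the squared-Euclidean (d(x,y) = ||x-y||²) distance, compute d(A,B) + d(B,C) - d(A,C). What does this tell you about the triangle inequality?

d(A,B) = 1² + 5² = 26, d(B,C) = 1² + 2² = 5, d(A,C) = 0² + 7² = 49.
d(A,B) + d(B,C) - d(A,C) = 26 + 5 - 49 = 31 - 49 = -18. This is < 0, so the triangle inequality FAILS for these points (squared-Euclidean is not a metric).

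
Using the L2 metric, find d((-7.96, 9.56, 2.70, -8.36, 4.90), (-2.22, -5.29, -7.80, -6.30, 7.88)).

√(Σ(x_i - y_i)²) = √((-7.96 - (-2.22))² + (9.56 - (-5.29))² + (2.7 - (-7.8))² + (-8.36 - (-6.3))² + (4.9 - 7.88)²)
= √((-5.74)² + 14.85² + 10.5² + (-2.06)² + (-2.98)²) = √(32.9476 + 220.5225 + 110.25 + 4.2436 + 8.8804) = √376.8441 ≈ 19.4125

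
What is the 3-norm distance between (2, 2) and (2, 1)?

(Σ|x_i - y_i|^3)^(1/3) = (|2 - 2|^3 + |2 - 1|^3)^(1/3)
= (0^3 + 1^3)^(1/3) = (0 + 1)^(1/3) = (1)^(1/3) = 1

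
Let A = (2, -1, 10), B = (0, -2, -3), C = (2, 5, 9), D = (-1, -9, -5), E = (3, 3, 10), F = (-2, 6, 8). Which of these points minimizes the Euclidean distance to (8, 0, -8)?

Distances: d(A) = 19, d(B) ≈ 9.6437, d(C) ≈ 18.7083, d(D) ≈ 13.0767, d(E) ≈ 18.9209, d(F) ≈ 19.799. Nearest: B = (0, -2, -3) with distance 9.6437.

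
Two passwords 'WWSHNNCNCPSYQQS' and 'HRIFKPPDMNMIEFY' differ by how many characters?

Differing positions: 1, 2, 3, 4, 5, 6, 7, 8, 9, 10, 11, 12, 13, 14, 15. Hamming distance = 15.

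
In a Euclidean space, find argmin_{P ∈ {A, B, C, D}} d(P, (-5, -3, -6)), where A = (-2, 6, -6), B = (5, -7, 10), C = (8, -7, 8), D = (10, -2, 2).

Distances: d(A) ≈ 9.4868, d(B) ≈ 19.2873, d(C) ≈ 19.5192, d(D) ≈ 17.0294. Nearest: A = (-2, 6, -6) with distance 9.4868.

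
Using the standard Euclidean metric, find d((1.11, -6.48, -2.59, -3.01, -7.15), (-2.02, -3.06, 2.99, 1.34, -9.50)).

√(Σ(x_i - y_i)²) = √((1.11 - (-2.02))² + (-6.48 - (-3.06))² + (-2.59 - 2.99)² + (-3.01 - 1.34)² + (-7.15 - (-9.5))²)
= √(3.13² + (-3.42)² + (-5.58)² + (-4.35)² + 2.35²) = √(9.7969 + 11.6964 + 31.1364 + 18.9225 + 5.5225) = √77.0747 ≈ 8.7792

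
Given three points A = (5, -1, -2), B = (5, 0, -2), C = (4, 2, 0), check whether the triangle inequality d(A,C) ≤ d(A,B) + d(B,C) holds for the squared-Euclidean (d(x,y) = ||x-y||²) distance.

d(A,B) = 0² + 1² + 0² = 1, d(B,C) = 1² + 2² + 2² = 9, d(A,C) = 1² + 3² + 2² = 14.
d(A,C) = 14 > 1 + 9 = 10. Triangle inequality is VIOLATED. (Squared-Euclidean is not a metric — this is a counterexample.)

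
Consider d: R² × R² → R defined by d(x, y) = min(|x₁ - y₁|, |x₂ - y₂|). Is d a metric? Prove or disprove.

No. d fails identity of indiscernibles: take x = (-5, 0) and y = (-5, 7). Then d(x,y) = min(|-5 - (-5)|, |0 - 7|) = min(0, 7) = 0, yet x ≠ y.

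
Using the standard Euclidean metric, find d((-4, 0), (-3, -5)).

√(Σ(x_i - y_i)²) = √((-4 - (-3))² + (0 - (-5))²)
= √((-1)² + 5²) = √(1 + 25) = √26 ≈ 5.099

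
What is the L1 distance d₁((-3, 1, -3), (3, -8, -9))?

Σ|x_i - y_i| = |-3 - 3| + |1 - (-8)| + |-3 - (-9)| = 6 + 9 + 6 = 21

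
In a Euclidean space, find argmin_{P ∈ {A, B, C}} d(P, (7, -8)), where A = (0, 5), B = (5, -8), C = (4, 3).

Distances: d(A) ≈ 14.7648, d(B) = 2, d(C) ≈ 11.4018. Nearest: B = (5, -8) with distance 2.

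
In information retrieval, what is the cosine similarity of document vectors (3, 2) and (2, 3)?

With u = (3, 2), v = (2, 3):
u·v = 3·2 + 2·3 = 6 + 6 = 12.
|u| = √(3² + 2²) = √13, |v| = √(2² + 3²) = √13, so |u||v| = √(13·13) = √169 = 13.
cos θ = (u·v)/(|u||v|) = 12/13 ≈ 0.9231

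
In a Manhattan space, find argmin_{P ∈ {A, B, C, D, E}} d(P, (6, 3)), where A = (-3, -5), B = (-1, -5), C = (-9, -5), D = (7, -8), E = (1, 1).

Distances: d(A) = 17, d(B) = 15, d(C) = 23, d(D) = 12, d(E) = 7. Nearest: E = (1, 1) with distance 7.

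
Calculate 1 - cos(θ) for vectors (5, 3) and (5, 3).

With u = (5, 3), v = (5, 3):
u·v = 5·5 + 3·3 = 25 + 9 = 34.
|u| = √(5² + 3²) = √34, |v| = √(5² + 3²) = √34, so |u||v| = √(34·34) = √1156 = 34.
cos θ = (u·v)/(|u||v|) = 34/34 = 1
Cosine distance = 1 - cos θ = 1 - 1 = 0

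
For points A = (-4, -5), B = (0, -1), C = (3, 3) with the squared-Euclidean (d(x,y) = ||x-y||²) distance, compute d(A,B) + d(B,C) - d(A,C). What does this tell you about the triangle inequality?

d(A,B) = 4² + 4² = 32, d(B,C) = 3² + 4² = 25, d(A,C) = 7² + 8² = 113.
d(A,B) + d(B,C) - d(A,C) = 32 + 25 - 113 = 57 - 113 = -56. This is < 0, so the triangle inequality FAILS for these points (squared-Euclidean is not a metric).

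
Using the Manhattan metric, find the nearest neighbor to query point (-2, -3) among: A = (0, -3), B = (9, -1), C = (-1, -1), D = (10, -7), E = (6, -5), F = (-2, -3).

Distances: d(A) = 2, d(B) = 13, d(C) = 3, d(D) = 16, d(E) = 10, d(F) = 0. Nearest: F = (-2, -3) with distance 0.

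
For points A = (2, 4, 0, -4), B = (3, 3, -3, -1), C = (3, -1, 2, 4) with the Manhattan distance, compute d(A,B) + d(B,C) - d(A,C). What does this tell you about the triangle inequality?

d(A,B) = 1 + 1 + 3 + 3 = 8, d(B,C) = 0 + 4 + 5 + 5 = 14, d(A,C) = 1 + 5 + 2 + 8 = 16.
d(A,B) + d(B,C) - d(A,C) = 8 + 14 - 16 = 22 - 16 = 6. This is ≥ 0, so the triangle inequality holds for these points.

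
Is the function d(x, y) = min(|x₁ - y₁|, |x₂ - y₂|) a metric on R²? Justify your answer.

No. d fails identity of indiscernibles: take x = (4, 0) and y = (4, 6). Then d(x,y) = min(|4 - 4|, |0 - 6|) = min(0, 6) = 0, yet x ≠ y.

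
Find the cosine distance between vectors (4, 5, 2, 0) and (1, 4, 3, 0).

With u = (4, 5, 2, 0), v = (1, 4, 3, 0):
u·v = 4·1 + 5·4 + 2·3 + 0·0 = 4 + 20 + 6 + 0 = 30.
|u| = √(4² + 5² + 2² + 0²) = √45, |v| = √(1² + 4² + 3² + 0²) = √26, so |u||v| = √(45·26) = √1170.
cos θ = (u·v)/(|u||v|) = 30/√1170 ≈ 0.8771
Cosine distance = 1 - cos θ ≈ 1 - 0.8771 = 0.1229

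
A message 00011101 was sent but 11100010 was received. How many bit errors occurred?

Differing positions: 1, 2, 3, 4, 5, 6, 7, 8. Hamming distance = 8.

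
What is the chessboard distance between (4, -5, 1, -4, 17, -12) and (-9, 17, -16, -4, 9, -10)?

max(|x_i - y_i|) = max(|4 - (-9)|, |-5 - 17|, |1 - (-16)|, |-4 - (-4)|, |17 - 9|, |-12 - (-10)|) = max(13, 22, 17, 0, 8, 2) = 22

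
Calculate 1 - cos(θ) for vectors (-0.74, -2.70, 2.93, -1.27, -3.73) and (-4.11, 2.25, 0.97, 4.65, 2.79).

With u = (-0.74, -2.70, 2.93, -1.27, -3.73), v = (-4.11, 2.25, 0.97, 4.65, 2.79):
u·v = (-0.74)·(-4.11) + (-2.7)·2.25 + 2.93·0.97 + (-1.27)·4.65 + (-3.73)·2.79 = 3.0414 + (-6.075) + 2.8421 + (-5.9055) + (-10.4067) = -16.5037.
|u| = √((-0.74)² + (-2.7)² + 2.93² + (-1.27)² + (-3.73)²) = √(0.5476 + 7.29 + 8.5849 + 1.6129 + 13.9129) = √31.9483, |v| = √((-4.11)² + 2.25² + 0.97² + 4.65² + 2.79²) = √(16.8921 + 5.0625 + 0.9409 + 21.6225 + 7.7841) = √52.3021.
cos θ = (u·v)/(|u||v|) = -16.5037/(√31.9483·√52.3021) ≈ -0.4037
Cosine distance = 1 - cos θ ≈ 1 - (-0.4037) = 1.4037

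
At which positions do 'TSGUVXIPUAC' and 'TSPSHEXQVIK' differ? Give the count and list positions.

Differing positions: 3, 4, 5, 6, 7, 8, 9, 10, 11. Hamming distance = 9.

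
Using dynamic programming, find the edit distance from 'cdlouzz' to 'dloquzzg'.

Let D[i][j] be the edit distance between the first i characters of 'cdlouzz' and the first j characters of 'dloquzzg', with D[i][0] = i, D[0][j] = j, and D[i][j] = D[i-1][j-1] if the characters match, else 1 + min(D[i-1][j], D[i][j-1], D[i-1][j-1]). Filling the table (rows: prefixes of 'cdlouzz', columns: prefixes of 'dloquzzg'):
     ε  d  l  o  q  u  z  z  g
  ε  0  1  2  3  4  5  6  7  8
  c  1  1  2  3  4  5  6  7  8
  d  2  1  2  3  4  5  6  7  8
  l  3  2  1  2  3  4  5  6  7
  o  4  3  2  1  2  3  4  5  6
  u  5  4  3  2  2  2  3  4  5
  z  6  5  4  3  3  3  2  3  4
  z  7  6  5  4  4  4  3  2  3
The bottom-right entry gives D[7][8] = 3, so no sequence of fewer than 3 edits works. Backtracking through the table gives one optimal edit sequence (3 edits):
  cdlouzz → dlouzz (del c @1)
  dlouzz → dloquzz (ins q @4)
  dloquzz → dloquzzg (ins g @8)
Edit distance = 3.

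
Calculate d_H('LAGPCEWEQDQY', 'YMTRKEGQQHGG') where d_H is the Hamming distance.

Differing positions: 1, 2, 3, 4, 5, 7, 8, 10, 11, 12. Hamming distance = 10.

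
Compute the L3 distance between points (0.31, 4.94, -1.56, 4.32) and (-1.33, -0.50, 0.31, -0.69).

(Σ|x_i - y_i|^3)^(1/3) = (|0.31 - (-1.33)|^3 + |4.94 - (-0.5)|^3 + |-1.56 - 0.31|^3 + |4.32 - (-0.69)|^3)^(1/3)
= (1.64^3 + 5.44^3 + 1.87^3 + 5.01^3)^(1/3) ≈ (4.4109 + 160.9892 + 6.5392 + 125.7515)^(1/3) = (297.6908)^(1/3) ≈ 6.6771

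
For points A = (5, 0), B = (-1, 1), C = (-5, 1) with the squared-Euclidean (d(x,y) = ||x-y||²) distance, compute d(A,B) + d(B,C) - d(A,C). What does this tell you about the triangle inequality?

d(A,B) = 6² + 1² = 37, d(B,C) = 4² + 0² = 16, d(A,C) = 10² + 1² = 101.
d(A,B) + d(B,C) - d(A,C) = 37 + 16 - 101 = 53 - 101 = -48. This is < 0, so the triangle inequality FAILS for these points (squared-Euclidean is not a metric).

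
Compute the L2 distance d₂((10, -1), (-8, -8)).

√(Σ(x_i - y_i)²) = √((10 - (-8))² + (-1 - (-8))²)
= √(18² + 7²) = √(324 + 49) = √373 ≈ 19.3132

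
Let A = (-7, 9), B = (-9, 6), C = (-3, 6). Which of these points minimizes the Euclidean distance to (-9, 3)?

Distances: d(A) ≈ 6.3246, d(B) = 3, d(C) ≈ 6.7082. Nearest: B = (-9, 6) with distance 3.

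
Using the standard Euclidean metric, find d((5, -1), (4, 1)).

√(Σ(x_i - y_i)²) = √((5 - 4)² + (-1 - 1)²)
= √(1² + (-2)²) = √(1 + 4) = √5 ≈ 2.2361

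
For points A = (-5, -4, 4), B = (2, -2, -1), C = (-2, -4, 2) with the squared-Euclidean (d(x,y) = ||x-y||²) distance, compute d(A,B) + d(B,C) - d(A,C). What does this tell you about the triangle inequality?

d(A,B) = 7² + 2² + 5² = 78, d(B,C) = 4² + 2² + 3² = 29, d(A,C) = 3² + 0² + 2² = 13.
d(A,B) + d(B,C) - d(A,C) = 78 + 29 - 13 = 107 - 13 = 94. This is ≥ 0, so the triangle inequality holds for these points.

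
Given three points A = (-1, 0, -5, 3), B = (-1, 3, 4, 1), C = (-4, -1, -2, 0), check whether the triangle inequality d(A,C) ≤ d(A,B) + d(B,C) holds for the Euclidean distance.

d(A,B) = √(0² + 3² + 9² + 2²) = √94 ≈ 9.6954, d(B,C) = √(3² + 4² + 6² + 1²) = √62 ≈ 7.874, d(A,C) = √(3² + 1² + 3² + 3²) = √28 ≈ 5.2915.
d(A,C) ≈ 5.2915 ≤ 9.6954 + 7.874 = 17.5694. Triangle inequality is satisfied.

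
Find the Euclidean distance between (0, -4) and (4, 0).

√(Σ(x_i - y_i)²) = √((0 - 4)² + (-4 - 0)²)
= √((-4)² + (-4)²) = √(16 + 16) = √32 ≈ 5.6569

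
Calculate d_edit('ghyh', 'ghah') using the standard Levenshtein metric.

Let D[i][j] be the edit distance between the first i characters of 'ghyh' and the first j characters of 'ghah', with D[i][0] = i, D[0][j] = j, and D[i][j] = D[i-1][j-1] if the characters match, else 1 + min(D[i-1][j], D[i][j-1], D[i-1][j-1]). Filling the table (rows: prefixes of 'ghyh', columns: prefixes of 'ghah'):
     ε  g  h  a  h
  ε  0  1  2  3  4
  g  1  0  1  2  3
  h  2  1  0  1  2
  y  3  2  1  1  2
  h  4  3  2  2  1
The bottom-right entry gives D[4][4] = 1, so no sequence of fewer than 1 edit works. Backtracking through the table gives one optimal edit sequence (1 edit):
  ghyh → ghah (sub y→a @3)
Edit distance = 1.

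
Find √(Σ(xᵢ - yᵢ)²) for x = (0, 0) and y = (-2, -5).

√(Σ(x_i - y_i)²) = √((0 - (-2))² + (0 - (-5))²)
= √(2² + 5²) = √(4 + 25) = √29 ≈ 5.3852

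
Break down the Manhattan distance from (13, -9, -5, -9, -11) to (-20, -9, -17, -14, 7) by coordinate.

Σ|x_i - y_i| = |13 - (-20)| + |-9 - (-9)| + |-5 - (-17)| + |-9 - (-14)| + |-11 - 7| = 33 + 0 + 12 + 5 + 18 = 68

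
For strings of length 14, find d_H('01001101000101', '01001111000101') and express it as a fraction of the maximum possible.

Differing positions: 7. Hamming distance = 1. The maximum possible Hamming distance for length-14 strings is 14, so d_H/14 = 1/14 ≈ 0.0714.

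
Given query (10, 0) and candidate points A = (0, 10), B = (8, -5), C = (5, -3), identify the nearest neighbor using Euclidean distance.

Distances: d(A) ≈ 14.1421, d(B) ≈ 5.3852, d(C) ≈ 5.831. Nearest: B = (8, -5) with distance 5.3852.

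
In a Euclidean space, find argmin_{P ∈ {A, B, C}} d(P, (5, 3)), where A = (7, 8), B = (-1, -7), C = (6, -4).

Distances: d(A) ≈ 5.3852, d(B) ≈ 11.6619, d(C) ≈ 7.0711. Nearest: A = (7, 8) with distance 5.3852.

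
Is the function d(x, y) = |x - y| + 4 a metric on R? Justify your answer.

No. d fails identity of indiscernibles (specifically d(x,x) = 0): d(-6, -6) = |-6 - (-6)| + 4 = 0 + 4 = 4 ≠ 0.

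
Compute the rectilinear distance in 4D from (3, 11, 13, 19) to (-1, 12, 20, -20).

Σ|x_i - y_i| = |3 - (-1)| + |11 - 12| + |13 - 20| + |19 - (-20)| = 4 + 1 + 7 + 39 = 51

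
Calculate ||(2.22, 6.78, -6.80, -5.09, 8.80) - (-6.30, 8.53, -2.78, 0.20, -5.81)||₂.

√(Σ(x_i - y_i)²) = √((2.22 - (-6.3))² + (6.78 - 8.53)² + (-6.8 - (-2.78))² + (-5.09 - 0.2)² + (8.8 - (-5.81))²)
= √(8.52² + (-1.75)² + (-4.02)² + (-5.29)² + 14.61²) = √(72.5904 + 3.0625 + 16.1604 + 27.9841 + 213.4521) = √333.2495 ≈ 18.2551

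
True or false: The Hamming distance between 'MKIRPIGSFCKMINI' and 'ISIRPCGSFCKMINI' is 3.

Differing positions: 1, 2, 6. Hamming distance = 3, so the claim is true.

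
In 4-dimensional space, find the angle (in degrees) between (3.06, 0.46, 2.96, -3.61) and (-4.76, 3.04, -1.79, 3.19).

With u = (3.06, 0.46, 2.96, -3.61), v = (-4.76, 3.04, -1.79, 3.19):
u·v = 3.06·(-4.76) + 0.46·3.04 + 2.96·(-1.79) + (-3.61)·3.19 = (-14.5656) + 1.3984 + (-5.2984) + (-11.5159) = -29.9815.
|u| = √(3.06² + 0.46² + 2.96² + (-3.61)²) = √(9.3636 + 0.2116 + 8.7616 + 13.0321) = √31.3689, |v| = √((-4.76)² + 3.04² + (-1.79)² + 3.19²) = √(22.6576 + 9.2416 + 3.2041 + 10.1761) = √45.2794.
cos θ = (u·v)/(|u||v|) = -29.9815/(√31.3689·√45.2794) ≈ -0.795524
θ = arccos(-0.795524) ≈ 142.7°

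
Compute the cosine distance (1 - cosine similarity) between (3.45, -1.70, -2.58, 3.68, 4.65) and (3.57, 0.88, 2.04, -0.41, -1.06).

With u = (3.45, -1.70, -2.58, 3.68, 4.65), v = (3.57, 0.88, 2.04, -0.41, -1.06):
u·v = 3.45·3.57 + (-1.7)·0.88 + (-2.58)·2.04 + 3.68·(-0.41) + 4.65·(-1.06) = 12.3165 + (-1.496) + (-5.2632) + (-1.5088) + (-4.929) = -0.8805.
|u| = √(3.45² + (-1.7)² + (-2.58)² + 3.68² + 4.65²) = √(11.9025 + 2.89 + 6.6564 + 13.5424 + 21.6225) = √56.6138, |v| = √(3.57² + 0.88² + 2.04² + (-0.41)² + (-1.06)²) = √(12.7449 + 0.7744 + 4.1616 + 0.1681 + 1.1236) = √18.9726.
cos θ = (u·v)/(|u||v|) = -0.8805/(√56.6138·√18.9726) ≈ -0.0269
Cosine distance = 1 - cos θ ≈ 1 - (-0.0269) = 1.0269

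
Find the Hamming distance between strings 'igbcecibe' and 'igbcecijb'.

Differing positions: 8, 9. Hamming distance = 2.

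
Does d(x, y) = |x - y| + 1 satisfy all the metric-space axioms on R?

No. d fails identity of indiscernibles (specifically d(x,x) = 0): d(-2, -2) = |-2 - (-2)| + 1 = 0 + 1 = 1 ≠ 0.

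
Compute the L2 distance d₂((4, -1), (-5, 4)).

√(Σ(x_i - y_i)²) = √((4 - (-5))² + (-1 - 4)²)
= √(9² + (-5)²) = √(81 + 25) = √106 ≈ 10.2956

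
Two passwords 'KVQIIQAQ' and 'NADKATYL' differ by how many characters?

Differing positions: 1, 2, 3, 4, 5, 6, 7, 8. Hamming distance = 8.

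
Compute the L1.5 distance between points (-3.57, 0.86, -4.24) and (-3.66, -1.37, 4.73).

(Σ|x_i - y_i|^1.5)^(1/1.5) = (|-3.57 - (-3.66)|^1.5 + |0.86 - (-1.37)|^1.5 + |-4.24 - 4.73|^1.5)^(1/1.5)
= (0.09^1.5 + 2.23^1.5 + 8.97^1.5)^(1/1.5) ≈ (0.027 + 3.3301 + 26.8651)^(1/1.5) = (30.2222)^(1/1.5) ≈ 9.7025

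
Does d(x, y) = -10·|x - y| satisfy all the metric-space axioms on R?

No. With c = -10 < 0, d fails non-negativity: d(1, 8) = -10·|1 - 8| = -10·7 = -70 < 0.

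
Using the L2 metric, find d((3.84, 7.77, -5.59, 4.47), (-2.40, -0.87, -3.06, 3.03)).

√(Σ(x_i - y_i)²) = √((3.84 - (-2.4))² + (7.77 - (-0.87))² + (-5.59 - (-3.06))² + (4.47 - 3.03)²)
= √(6.24² + 8.64² + (-2.53)² + 1.44²) = √(38.9376 + 74.6496 + 6.4009 + 2.0736) = √122.0617 ≈ 11.0482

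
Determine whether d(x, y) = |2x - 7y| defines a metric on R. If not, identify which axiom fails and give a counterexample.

No. d fails symmetry: d(9, 6) = |2·9 - 7·6| = |-24| = 24, but d(6, 9) = |2·6 - 7·9| = |-51| = 51. Since 24 ≠ 51, d(x,y) ≠ d(y,x) in general.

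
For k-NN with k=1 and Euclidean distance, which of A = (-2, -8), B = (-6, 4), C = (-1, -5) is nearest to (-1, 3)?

Distances: d(A) ≈ 11.0454, d(B) ≈ 5.099, d(C) = 8. Nearest: B = (-6, 4) with distance 5.099.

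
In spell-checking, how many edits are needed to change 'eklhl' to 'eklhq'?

Let D[i][j] be the edit distance between the first i characters of 'eklhl' and the first j characters of 'eklhq', with D[i][0] = i, D[0][j] = j, and D[i][j] = D[i-1][j-1] if the characters match, else 1 + min(D[i-1][j], D[i][j-1], D[i-1][j-1]). Filling the table (rows: prefixes of 'eklhl', columns: prefixes of 'eklhq'):
     ε  e  k  l  h  q
  ε  0  1  2  3  4  5
  e  1  0  1  2  3  4
  k  2  1  0  1  2  3
  l  3  2  1  0  1  2
  h  4  3  2  1  0  1
  l  5  4  3  2  1  1
The bottom-right entry gives D[5][5] = 1, so no sequence of fewer than 1 edit works. Backtracking through the table gives one optimal edit sequence (1 edit):
  eklhl → eklhq (sub l→q @5)
Edit distance = 1.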